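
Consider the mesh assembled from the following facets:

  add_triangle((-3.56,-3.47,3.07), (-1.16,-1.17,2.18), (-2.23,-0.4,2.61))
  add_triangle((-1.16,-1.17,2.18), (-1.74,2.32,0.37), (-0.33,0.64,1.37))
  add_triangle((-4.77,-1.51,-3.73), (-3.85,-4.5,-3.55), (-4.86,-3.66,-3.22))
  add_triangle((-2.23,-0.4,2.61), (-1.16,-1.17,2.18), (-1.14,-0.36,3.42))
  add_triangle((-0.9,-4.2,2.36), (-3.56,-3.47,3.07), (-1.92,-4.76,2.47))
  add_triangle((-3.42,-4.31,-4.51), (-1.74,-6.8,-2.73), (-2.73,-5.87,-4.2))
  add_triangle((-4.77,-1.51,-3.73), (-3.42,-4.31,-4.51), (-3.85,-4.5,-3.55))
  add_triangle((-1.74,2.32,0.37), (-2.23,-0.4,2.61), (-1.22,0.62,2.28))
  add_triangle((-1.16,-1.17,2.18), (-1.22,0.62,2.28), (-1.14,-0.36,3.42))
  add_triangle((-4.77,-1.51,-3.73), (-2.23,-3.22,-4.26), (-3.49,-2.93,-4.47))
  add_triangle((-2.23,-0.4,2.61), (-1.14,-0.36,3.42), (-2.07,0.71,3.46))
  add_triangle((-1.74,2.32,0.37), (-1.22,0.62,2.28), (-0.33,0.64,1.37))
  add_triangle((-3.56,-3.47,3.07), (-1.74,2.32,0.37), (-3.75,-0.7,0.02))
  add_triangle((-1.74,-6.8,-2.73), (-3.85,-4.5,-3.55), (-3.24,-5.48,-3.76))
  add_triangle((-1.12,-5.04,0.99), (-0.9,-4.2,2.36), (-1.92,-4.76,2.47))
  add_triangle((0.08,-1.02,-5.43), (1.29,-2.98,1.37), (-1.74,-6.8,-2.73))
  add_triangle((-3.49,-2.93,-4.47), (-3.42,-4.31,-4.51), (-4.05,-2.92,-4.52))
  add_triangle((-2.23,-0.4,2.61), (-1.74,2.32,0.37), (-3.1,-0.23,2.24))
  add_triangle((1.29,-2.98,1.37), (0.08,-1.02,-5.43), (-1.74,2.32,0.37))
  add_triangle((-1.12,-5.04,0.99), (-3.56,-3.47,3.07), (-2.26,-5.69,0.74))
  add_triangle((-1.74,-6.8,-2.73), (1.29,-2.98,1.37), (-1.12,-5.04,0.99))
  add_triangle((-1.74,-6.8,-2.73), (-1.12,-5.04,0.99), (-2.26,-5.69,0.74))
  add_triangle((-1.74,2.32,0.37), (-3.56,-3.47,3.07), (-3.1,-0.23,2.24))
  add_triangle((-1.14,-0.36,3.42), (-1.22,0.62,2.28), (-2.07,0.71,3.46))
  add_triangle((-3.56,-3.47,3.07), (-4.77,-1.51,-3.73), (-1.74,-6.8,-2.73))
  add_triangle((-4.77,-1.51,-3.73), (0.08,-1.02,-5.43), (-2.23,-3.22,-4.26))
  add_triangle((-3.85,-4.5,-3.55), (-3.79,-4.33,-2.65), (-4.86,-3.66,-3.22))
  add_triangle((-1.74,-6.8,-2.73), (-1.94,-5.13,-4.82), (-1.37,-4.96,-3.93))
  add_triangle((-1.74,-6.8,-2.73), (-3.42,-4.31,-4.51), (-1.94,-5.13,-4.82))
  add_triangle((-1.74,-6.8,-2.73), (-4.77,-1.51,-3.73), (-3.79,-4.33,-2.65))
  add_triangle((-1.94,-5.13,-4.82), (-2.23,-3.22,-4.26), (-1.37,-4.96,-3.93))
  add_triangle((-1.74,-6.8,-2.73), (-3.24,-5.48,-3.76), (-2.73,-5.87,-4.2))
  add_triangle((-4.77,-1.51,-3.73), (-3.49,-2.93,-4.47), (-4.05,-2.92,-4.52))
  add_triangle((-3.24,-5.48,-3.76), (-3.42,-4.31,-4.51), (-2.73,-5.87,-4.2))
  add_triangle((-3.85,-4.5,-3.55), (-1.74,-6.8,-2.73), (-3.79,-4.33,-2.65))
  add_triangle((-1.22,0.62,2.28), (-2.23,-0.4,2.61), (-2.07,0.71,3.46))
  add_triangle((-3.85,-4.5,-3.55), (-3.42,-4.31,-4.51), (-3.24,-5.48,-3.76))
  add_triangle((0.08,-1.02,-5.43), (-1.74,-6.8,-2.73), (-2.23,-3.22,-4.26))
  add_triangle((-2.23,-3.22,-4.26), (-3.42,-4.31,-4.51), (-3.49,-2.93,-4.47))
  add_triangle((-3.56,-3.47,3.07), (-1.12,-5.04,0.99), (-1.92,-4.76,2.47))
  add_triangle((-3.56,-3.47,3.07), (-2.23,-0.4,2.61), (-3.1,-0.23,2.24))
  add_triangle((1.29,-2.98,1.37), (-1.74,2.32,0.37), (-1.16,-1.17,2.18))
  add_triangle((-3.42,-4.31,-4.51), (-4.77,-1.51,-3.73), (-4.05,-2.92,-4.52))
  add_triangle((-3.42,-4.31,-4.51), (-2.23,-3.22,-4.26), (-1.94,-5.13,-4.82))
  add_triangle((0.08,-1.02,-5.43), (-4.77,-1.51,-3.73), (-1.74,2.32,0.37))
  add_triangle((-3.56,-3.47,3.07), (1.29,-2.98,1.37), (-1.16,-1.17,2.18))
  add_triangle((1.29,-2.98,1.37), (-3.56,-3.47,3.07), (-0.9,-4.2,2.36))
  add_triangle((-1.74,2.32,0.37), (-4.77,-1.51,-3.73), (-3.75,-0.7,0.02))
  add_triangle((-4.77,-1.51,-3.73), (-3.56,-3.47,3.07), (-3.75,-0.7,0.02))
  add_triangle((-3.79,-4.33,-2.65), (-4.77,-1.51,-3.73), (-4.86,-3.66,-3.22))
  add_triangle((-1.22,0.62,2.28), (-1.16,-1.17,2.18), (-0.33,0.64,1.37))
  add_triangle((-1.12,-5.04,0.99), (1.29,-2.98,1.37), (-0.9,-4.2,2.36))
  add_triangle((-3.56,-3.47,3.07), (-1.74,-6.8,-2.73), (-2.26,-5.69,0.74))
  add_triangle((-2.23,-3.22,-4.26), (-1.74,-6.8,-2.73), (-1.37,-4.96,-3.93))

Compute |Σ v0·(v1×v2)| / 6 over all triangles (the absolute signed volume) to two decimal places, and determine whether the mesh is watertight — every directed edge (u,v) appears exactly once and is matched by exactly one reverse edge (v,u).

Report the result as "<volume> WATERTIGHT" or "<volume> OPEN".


142.45 WATERTIGHT

Per-triangle v0·(v1×v2)/6:
  t1: +1.2574
  t2: -1.1362
  t3: +2.4237
  t4: +0.6982
  t5: +1.1092
  t6: -0.9724
  t7: +3.4045
  t8: +1.3531
  t9: -0.4590
  t10: +0.1715
  t11: +0.8982
  t12: +0.4967
  t13: +5.6758
  t14: +1.1397
  t15: +1.1547
  t16: +12.6705
  t17: +0.5222
  t18: +1.1561
  t19: -2.4134
  t20: +2.8821
  t21: +6.5164
  t22: +3.3274
  t23: +0.8400
  t24: +0.1677
  t25: +31.6331
  t26: +8.8868
  t27: +1.0143
  t28: +1.0629
  t29: +5.2730
  t30: -4.9661
  t31: -0.0983
  t32: +1.6684
  t33: +0.3037
  t34: +1.1876
  t35: +2.5112
  t36: -0.0191
  t37: +1.3187
  t38: +9.1471
  t39: +1.0732
  t40: +1.8662
  t41: +1.5938
  t42: +0.5890
  t43: +1.0812
  t44: +1.4910
  t45: +11.0975
  t46: +2.9080
  t47: +0.9120
  t48: +6.0681
  t49: +7.7664
  t50: -0.9153
  t51: +0.2707
  t52: +2.4952
  t53: +5.0920
  t54: -2.7503
Σ = +142.4460 → |volume| = 142.45

Directed edges: 162 total, each appears once with its reverse present → watertight.


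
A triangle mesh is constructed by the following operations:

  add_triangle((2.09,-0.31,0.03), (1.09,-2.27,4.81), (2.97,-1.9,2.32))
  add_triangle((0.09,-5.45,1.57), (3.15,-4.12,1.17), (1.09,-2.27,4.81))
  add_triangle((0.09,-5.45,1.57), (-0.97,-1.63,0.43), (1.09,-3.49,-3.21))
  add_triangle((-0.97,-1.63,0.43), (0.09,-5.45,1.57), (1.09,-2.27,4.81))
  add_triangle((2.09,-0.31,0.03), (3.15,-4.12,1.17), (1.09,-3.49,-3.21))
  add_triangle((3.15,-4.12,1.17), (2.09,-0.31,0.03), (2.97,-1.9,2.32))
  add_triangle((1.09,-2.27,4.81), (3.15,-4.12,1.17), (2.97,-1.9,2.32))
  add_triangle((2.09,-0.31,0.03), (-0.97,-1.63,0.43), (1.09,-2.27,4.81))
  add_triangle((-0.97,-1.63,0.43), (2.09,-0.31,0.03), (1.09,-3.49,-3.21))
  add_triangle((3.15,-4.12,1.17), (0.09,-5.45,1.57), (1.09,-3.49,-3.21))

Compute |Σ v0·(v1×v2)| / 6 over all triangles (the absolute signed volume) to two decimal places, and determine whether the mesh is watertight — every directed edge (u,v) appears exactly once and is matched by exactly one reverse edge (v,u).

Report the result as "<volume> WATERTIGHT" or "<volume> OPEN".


39.50 WATERTIGHT

Per-triangle v0·(v1×v2)/6:
  t1: +0.7649
  t2: +11.6508
  t3: +3.8543
  t4: +3.7256
  t5: +5.4083
  t6: +2.3259
  t7: +5.1291
  t8: -2.6364
  t9: -2.5078
  t10: +11.7849
Σ = +39.4996 → |volume| = 39.50

Directed edges: 30 total, each appears once with its reverse present → watertight.


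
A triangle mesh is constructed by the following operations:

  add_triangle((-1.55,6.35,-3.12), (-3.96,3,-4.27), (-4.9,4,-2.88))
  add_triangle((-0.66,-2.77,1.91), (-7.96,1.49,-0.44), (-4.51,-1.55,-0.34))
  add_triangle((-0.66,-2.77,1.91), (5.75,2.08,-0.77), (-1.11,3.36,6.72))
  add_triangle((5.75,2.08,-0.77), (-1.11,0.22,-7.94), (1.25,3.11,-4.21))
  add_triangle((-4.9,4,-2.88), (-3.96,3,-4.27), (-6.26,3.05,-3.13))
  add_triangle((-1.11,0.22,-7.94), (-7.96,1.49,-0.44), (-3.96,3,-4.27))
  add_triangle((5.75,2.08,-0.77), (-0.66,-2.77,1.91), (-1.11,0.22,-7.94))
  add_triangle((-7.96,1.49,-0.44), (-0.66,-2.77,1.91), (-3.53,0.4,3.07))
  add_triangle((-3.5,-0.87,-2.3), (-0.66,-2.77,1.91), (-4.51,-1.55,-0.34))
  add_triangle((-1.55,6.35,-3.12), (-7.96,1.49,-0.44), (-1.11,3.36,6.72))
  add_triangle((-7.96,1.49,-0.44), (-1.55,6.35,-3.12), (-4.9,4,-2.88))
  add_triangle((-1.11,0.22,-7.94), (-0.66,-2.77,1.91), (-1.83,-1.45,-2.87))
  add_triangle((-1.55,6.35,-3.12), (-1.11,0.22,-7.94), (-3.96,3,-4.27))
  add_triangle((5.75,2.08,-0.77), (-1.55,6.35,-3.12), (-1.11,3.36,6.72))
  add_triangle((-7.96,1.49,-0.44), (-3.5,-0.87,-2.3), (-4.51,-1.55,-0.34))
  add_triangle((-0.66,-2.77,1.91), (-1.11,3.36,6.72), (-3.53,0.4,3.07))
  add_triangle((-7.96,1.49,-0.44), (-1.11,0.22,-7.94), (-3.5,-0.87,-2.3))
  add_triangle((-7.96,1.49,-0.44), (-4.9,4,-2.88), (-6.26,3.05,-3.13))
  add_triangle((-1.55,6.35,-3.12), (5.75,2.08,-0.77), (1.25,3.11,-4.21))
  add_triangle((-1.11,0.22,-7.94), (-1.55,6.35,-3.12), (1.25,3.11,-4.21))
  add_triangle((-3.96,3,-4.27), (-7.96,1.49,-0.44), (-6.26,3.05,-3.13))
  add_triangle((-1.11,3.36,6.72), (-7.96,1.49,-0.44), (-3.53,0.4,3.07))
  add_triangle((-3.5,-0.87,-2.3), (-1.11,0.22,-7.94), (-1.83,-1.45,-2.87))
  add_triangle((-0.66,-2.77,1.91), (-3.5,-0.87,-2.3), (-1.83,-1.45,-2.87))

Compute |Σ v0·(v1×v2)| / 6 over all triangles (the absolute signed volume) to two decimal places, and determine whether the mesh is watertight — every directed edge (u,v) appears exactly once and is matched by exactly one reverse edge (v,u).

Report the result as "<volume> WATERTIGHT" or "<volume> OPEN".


378.42 WATERTIGHT

Per-triangle v0·(v1×v2)/6:
  t1: +8.4859
  t2: +6.5308
  t3: +22.5073
  t4: +18.1945
  t5: +3.3726
  t6: +23.5434
  t7: +18.5363
  t8: +11.8607
  t9: +3.4020
  t10: +67.2075
  t11: +8.5661
  t12: +3.2610
  t13: +23.6281
  t14: +55.5157
  t15: +6.5075
  t16: +12.1736
  t17: +15.9755
  t18: +4.8846
  t19: +18.2976
  t20: +19.6514
  t21: +1.7520
  t22: +16.0006
  t23: +4.6680
  t24: +3.8952
Σ = +378.4179 → |volume| = 378.42

Directed edges: 72 total, each appears once with its reverse present → watertight.


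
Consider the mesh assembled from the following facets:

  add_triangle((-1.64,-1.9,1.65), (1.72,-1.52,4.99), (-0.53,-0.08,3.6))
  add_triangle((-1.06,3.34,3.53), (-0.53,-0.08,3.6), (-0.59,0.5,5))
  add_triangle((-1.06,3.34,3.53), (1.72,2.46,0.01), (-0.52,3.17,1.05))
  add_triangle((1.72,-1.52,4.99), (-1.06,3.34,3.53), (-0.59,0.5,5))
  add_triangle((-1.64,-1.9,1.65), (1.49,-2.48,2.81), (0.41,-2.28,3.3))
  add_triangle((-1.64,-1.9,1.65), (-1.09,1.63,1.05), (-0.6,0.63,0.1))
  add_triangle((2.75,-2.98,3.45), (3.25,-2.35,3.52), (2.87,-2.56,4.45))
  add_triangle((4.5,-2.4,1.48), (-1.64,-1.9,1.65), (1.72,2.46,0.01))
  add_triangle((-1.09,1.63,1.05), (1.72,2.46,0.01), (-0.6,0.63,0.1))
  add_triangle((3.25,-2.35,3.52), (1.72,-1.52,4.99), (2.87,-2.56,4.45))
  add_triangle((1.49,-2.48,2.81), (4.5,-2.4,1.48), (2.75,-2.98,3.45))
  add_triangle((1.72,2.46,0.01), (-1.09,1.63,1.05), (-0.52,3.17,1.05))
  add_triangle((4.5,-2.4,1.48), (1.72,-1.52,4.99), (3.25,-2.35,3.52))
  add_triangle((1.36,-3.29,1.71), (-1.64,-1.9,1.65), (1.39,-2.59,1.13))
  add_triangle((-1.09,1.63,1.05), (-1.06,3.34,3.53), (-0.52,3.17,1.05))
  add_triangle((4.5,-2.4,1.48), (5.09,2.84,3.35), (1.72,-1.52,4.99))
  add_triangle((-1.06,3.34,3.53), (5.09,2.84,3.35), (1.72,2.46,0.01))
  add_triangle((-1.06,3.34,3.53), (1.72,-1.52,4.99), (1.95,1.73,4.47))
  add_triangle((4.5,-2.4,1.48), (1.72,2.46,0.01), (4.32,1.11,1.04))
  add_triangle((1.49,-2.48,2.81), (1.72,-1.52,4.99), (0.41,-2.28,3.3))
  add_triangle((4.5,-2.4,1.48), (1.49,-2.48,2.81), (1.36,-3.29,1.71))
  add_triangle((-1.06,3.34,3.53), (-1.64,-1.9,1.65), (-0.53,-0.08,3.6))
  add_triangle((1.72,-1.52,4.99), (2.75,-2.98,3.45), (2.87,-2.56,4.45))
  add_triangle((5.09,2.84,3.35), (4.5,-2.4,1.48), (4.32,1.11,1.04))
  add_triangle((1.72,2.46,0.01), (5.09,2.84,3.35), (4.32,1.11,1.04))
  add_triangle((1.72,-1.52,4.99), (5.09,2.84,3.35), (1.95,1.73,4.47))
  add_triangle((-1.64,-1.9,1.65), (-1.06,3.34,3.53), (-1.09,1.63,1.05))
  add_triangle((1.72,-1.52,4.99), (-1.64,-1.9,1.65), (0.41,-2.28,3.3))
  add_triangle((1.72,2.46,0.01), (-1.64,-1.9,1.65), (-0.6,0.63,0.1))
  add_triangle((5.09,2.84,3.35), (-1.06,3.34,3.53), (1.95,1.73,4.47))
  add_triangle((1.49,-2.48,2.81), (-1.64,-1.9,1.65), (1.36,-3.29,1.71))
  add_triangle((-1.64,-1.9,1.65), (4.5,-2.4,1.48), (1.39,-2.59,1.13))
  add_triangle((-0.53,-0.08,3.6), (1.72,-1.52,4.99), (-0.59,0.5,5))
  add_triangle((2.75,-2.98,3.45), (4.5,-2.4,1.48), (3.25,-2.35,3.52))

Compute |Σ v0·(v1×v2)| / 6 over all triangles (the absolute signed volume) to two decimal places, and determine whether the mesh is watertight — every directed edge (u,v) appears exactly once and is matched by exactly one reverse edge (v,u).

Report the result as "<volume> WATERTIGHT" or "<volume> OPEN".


89.68 OPEN

Per-triangle v0·(v1×v2)/6:
  t1: +3.9255
  t2: +0.4978
  t3: +2.5015
  t4: +4.6644
  t5: +1.0234
  t6: +0.3813
  t7: +0.5967
  t8: -4.3893
  t9: +0.3560
  t10: +0.6203
  t11: +0.5844
  t12: -0.2225
  t13: +0.9383
  t14: +0.1715
  t15: +0.9154
  t16: +19.1892
  t17: +9.1229
  t18: +7.3567
  t19: +0.4583
  t20: +1.5354
  t21: +2.8664
  t22: +3.4696
  t23: +0.5801
  t24: +5.8777
  t25: +3.5328
  t26: +8.8045
  t27: +2.0062
  t28: +1.4963
  t29: -0.6947
  t30: +8.3254
  t31: +2.1917
  t32: -1.6354
  t33: +1.0236
  t34: +1.6047
Σ = +89.6760 → |volume| = 89.68

Directed edges: 102 total; 6 unmatched, e.g. (2.75,-2.98,3.45)→(1.49,-2.48,2.81) → open.


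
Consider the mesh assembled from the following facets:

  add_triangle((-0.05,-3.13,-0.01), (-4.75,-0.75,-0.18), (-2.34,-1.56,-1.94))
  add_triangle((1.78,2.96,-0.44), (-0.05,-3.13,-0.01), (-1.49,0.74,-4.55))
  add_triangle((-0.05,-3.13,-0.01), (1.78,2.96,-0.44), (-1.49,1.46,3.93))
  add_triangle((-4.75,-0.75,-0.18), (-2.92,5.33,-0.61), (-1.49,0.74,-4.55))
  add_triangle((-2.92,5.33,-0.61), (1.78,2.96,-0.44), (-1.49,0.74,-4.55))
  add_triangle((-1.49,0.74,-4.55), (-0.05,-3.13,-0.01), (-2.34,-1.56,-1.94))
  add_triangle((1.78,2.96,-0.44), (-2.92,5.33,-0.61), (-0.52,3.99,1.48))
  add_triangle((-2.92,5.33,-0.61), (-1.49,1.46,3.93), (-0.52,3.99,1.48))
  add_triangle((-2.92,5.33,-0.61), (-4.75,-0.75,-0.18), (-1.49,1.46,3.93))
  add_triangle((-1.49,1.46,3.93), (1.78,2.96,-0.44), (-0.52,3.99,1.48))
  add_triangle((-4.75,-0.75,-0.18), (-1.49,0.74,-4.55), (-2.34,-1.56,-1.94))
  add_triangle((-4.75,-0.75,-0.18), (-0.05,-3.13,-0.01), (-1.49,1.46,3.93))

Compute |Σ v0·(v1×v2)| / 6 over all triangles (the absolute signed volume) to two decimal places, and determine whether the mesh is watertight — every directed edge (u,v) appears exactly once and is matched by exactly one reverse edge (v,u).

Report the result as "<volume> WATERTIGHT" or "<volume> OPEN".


101.27 WATERTIGHT

Per-triangle v0·(v1×v2)/6:
  t1: +4.5682
  t2: +4.4670
  t3: +3.1933
  t4: +20.2155
  t5: +13.5907
  t6: +3.9819
  t7: +6.0019
  t8: +7.2505
  t9: +18.9464
  t10: +3.5509
  t11: +5.6645
  t12: +9.8423
Σ = +101.2731 → |volume| = 101.27

Directed edges: 36 total, each appears once with its reverse present → watertight.


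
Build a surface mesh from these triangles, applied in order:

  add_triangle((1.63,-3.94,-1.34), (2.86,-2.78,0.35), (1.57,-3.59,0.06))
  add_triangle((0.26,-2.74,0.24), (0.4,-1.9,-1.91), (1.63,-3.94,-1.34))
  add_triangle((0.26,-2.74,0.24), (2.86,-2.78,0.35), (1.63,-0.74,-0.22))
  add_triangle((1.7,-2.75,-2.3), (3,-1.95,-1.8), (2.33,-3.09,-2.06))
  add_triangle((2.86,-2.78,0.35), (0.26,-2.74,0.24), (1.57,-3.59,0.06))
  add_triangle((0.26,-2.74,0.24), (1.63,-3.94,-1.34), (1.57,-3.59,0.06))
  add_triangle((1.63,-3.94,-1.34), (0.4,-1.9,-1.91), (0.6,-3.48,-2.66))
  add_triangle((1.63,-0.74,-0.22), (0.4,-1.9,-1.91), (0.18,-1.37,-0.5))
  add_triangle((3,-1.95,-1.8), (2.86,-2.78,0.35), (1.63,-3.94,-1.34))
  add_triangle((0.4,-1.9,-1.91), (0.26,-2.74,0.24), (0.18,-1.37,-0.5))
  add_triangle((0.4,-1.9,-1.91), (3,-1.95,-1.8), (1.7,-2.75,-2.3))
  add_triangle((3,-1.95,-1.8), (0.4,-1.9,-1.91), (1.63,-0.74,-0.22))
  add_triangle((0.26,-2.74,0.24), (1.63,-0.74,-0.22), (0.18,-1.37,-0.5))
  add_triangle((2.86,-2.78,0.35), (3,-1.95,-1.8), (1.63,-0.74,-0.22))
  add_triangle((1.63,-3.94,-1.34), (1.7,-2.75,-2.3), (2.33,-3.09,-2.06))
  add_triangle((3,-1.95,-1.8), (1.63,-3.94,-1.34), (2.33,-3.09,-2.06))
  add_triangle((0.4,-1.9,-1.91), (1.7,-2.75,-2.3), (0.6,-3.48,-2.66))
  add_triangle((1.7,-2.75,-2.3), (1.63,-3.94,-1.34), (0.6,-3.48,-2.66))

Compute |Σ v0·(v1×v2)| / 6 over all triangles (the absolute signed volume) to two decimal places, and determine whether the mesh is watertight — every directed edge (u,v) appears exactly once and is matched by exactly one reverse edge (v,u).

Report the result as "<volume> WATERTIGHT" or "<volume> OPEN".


Per-triangle v0·(v1×v2)/6:
  t1: +1.3662
  t2: +1.0220
  t3: -0.4135
  t4: +0.4638
  t5: +0.3615
  t6: +0.8001
  t7: -0.3226
  t8: -0.4275
  t9: +3.1423
  t10: +0.0148
  t11: +0.3240
  t12: -0.3548
  t13: -0.4351
  t14: +0.6791
  t15: +0.5698
  t16: +0.6683
  t17: +0.3171
  t18: +1.2977
Σ = +9.0731 → |volume| = 9.07

Directed edges: 54 total, each appears once with its reverse present → watertight.

9.07 WATERTIGHT


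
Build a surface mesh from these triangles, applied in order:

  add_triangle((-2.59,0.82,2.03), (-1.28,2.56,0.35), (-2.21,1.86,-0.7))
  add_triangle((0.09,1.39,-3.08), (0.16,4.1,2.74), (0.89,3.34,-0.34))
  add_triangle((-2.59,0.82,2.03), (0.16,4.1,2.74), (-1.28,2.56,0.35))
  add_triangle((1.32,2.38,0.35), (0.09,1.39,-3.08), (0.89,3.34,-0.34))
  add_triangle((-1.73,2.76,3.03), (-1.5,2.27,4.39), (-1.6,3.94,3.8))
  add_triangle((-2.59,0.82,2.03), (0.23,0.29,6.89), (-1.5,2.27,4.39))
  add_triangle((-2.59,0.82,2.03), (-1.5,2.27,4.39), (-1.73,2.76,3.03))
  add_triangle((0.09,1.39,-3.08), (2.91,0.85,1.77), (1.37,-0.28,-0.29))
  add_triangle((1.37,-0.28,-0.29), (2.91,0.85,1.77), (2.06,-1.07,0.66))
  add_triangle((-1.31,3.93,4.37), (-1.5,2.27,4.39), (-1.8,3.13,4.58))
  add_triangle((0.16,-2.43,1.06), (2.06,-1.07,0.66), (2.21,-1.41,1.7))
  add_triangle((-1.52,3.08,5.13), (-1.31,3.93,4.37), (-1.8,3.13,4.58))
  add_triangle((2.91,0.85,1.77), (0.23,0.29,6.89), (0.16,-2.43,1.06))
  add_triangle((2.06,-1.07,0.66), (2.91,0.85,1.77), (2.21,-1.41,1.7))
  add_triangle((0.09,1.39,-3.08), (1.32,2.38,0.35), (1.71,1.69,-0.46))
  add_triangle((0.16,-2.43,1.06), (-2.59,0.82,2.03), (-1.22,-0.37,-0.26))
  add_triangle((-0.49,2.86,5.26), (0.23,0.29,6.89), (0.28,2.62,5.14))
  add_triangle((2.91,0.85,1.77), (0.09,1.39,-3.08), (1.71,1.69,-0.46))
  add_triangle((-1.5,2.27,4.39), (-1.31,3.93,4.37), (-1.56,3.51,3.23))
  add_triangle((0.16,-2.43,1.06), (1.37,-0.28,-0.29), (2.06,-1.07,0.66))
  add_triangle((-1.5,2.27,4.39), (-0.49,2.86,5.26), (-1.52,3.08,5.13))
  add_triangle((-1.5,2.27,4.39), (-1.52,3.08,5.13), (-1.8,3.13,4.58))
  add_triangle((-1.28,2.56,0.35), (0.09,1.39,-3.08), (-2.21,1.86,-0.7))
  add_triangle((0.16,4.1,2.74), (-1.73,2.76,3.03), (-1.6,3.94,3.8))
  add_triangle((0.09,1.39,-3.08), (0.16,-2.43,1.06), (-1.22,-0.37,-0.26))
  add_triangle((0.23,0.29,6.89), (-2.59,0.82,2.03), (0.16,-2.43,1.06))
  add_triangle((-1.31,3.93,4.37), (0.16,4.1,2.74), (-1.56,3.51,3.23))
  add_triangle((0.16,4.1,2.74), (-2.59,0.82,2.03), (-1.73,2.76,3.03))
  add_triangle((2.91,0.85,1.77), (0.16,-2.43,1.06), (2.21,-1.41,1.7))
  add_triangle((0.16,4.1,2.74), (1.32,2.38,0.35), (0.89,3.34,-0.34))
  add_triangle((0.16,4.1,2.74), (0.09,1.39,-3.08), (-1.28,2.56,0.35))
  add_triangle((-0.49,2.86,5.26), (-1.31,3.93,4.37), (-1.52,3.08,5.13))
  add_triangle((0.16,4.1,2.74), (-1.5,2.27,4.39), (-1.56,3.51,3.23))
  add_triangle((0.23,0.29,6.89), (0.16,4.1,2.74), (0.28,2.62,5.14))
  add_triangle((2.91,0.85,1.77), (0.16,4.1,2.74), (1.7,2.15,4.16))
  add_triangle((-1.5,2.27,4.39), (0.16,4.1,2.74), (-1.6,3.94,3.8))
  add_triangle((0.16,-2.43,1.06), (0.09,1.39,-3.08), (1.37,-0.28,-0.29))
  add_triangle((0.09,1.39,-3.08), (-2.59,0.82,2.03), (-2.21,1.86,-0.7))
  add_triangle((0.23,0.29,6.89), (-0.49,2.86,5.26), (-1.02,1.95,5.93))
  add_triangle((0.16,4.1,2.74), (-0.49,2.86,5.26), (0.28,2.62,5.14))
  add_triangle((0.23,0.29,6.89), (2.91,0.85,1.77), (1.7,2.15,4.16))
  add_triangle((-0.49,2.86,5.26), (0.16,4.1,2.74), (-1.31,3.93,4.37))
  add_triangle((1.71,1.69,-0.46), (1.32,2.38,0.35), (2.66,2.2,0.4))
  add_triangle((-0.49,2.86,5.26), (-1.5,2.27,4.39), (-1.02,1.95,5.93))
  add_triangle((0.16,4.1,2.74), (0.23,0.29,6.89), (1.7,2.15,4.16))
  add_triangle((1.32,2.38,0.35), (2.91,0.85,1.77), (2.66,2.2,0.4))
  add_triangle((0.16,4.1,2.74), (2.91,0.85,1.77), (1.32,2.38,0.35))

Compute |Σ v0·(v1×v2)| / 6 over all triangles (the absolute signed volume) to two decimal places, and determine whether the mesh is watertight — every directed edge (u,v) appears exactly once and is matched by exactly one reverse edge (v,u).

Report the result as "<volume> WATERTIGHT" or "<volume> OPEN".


85.33 OPEN

Per-triangle v0·(v1×v2)/6:
  t1: +1.9350
  t2: +2.0182
  t3: +3.8356
  t4: +1.0294
  t5: +0.7406
  t6: +4.9752
  t7: +1.7724
  t8: +1.7770
  t9: +0.7151
  t10: -0.3894
  t11: +0.7085
  t12: +0.4898
  t13: +8.2124
  t14: +0.8796
  t15: +1.1980
  t16: +1.6361
  t17: +2.1657
  t18: +0.8178
  t19: +0.8043
  t20: +0.4379
  t21: +0.3849
  t22: +0.2033
  t23: +2.1055
  t24: +0.0447
  t25: +1.2776
  t26: +7.4474
  t27: +1.1376
  t28: +0.2630
  t29: +0.5324
  t30: +1.5128
  t31: +3.8134
  t32: +1.1895
  t33: -2.3716
  t34: -0.3069
  t35: +4.0259
  t36: +2.1762
  t37: +1.3237
  t38: +0.0181
  t39: +2.3908
  t40: +1.8000
  t41: +5.0752
  t42: +2.6318
  t43: +0.4281
  t44: +1.1709
  t45: +6.9879
  t46: +0.8655
  t47: +3.4466
Σ = +85.3338 → |volume| = 85.33

Directed edges: 141 total; 9 unmatched, e.g. (0.23,0.29,6.89)→(-1.5,2.27,4.39) → open.


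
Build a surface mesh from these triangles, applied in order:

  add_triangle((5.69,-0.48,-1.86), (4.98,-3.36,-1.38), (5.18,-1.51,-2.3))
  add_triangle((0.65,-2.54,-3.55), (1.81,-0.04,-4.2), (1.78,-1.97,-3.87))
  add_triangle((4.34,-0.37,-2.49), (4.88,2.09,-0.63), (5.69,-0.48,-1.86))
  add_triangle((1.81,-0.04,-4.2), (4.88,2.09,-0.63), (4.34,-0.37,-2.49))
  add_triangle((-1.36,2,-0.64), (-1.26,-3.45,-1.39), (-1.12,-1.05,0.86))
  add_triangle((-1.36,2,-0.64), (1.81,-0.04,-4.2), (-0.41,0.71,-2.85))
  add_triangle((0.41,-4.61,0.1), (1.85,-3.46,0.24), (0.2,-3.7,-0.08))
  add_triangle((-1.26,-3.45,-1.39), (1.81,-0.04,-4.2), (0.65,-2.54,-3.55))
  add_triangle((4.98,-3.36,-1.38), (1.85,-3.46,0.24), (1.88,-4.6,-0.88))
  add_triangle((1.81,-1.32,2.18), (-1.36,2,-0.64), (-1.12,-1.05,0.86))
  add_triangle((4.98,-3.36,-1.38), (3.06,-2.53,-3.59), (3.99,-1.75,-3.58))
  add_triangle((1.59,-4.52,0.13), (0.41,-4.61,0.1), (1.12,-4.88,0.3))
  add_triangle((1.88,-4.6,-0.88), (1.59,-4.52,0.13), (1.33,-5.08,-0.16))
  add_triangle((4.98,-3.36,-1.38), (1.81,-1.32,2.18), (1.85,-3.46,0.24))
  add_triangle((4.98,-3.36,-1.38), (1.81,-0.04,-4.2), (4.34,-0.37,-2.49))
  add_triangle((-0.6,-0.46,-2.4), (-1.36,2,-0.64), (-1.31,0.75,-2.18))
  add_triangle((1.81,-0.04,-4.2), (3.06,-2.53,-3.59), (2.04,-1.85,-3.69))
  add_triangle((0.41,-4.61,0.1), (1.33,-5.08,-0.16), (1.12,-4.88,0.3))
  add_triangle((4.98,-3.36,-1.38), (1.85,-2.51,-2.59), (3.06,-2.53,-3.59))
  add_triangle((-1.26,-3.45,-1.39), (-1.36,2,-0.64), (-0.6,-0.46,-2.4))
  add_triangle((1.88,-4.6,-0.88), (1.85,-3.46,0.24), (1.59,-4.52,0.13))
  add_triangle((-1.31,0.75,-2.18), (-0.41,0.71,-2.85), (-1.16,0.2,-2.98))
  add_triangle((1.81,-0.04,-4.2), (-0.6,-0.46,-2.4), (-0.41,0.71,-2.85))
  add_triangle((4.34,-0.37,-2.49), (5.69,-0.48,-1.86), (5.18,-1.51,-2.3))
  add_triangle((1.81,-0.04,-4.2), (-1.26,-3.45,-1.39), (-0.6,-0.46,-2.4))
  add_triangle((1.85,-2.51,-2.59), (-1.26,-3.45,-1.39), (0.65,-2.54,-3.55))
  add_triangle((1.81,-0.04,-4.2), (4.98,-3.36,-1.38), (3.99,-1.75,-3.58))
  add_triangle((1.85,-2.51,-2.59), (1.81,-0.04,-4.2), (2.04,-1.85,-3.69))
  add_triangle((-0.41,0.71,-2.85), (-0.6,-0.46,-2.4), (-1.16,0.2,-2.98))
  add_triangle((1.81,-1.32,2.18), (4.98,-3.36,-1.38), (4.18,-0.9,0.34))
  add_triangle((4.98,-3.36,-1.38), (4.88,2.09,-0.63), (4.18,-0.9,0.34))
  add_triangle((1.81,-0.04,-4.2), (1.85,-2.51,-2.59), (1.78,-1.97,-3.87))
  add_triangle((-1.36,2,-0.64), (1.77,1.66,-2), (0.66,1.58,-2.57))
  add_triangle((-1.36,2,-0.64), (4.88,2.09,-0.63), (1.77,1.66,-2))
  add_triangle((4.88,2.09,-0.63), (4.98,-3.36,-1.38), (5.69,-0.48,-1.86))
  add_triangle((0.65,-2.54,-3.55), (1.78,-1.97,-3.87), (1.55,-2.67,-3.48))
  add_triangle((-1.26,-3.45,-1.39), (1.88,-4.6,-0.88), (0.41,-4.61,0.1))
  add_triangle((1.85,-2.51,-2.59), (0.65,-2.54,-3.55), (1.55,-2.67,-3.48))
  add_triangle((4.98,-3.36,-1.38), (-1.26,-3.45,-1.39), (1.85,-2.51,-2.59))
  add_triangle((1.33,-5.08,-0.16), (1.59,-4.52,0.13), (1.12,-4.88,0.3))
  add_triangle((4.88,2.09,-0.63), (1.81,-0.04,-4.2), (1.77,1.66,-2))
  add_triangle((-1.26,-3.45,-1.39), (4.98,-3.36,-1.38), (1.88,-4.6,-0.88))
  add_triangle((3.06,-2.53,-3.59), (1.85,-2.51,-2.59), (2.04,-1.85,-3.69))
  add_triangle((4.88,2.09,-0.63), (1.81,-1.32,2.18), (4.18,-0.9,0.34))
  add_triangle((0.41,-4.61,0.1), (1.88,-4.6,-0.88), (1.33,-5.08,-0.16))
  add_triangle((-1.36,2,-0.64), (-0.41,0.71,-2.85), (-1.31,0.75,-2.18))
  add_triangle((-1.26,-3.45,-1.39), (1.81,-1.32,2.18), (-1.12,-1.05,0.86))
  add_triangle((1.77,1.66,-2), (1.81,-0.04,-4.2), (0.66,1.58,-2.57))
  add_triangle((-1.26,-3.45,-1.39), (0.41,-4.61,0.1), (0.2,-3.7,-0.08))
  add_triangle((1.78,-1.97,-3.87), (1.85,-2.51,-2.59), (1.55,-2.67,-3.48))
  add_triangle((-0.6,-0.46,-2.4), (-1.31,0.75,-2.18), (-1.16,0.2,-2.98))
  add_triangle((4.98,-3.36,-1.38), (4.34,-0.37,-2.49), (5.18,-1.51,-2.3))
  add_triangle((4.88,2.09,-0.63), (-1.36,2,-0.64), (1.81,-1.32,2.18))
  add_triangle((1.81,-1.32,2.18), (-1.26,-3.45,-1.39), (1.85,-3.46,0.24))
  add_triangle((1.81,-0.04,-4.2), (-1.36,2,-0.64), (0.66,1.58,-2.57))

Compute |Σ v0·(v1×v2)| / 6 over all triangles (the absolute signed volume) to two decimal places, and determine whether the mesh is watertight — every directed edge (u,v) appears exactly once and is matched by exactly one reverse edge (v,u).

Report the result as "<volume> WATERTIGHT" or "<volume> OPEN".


103.18 OPEN

Per-triangle v0·(v1×v2)/6:
  t1: +1.9438
  t2: +1.3875
  t3: +2.5380
  t4: +5.9103
  t5: +2.1545
  t6: +1.4564
  t7: -0.1735
  t8: +1.1446
  t9: +2.7403
  t10: +1.2338
  t11: +3.0998
  t12: -0.1604
  t13: +0.4089
  t14: +4.8611
  t15: +6.5908
  t16: -0.0890
  t17: +1.1362
  t18: +0.2734
  t19: +2.0693
  t20: +2.3029
  t21: +0.5103
  t22: +0.3286
  t23: +1.3446
  t24: +1.0879
  t25: +3.3628
  t26: +2.5874
  t27: -0.4660
  t28: -0.1498
  t29: +0.3018
  t30: +4.3967
  t31: +5.5425
  t32: +0.7978
  t33: +1.1456
  t34: +3.1226
  t35: +3.2792
  t36: +0.5457
  t37: +2.8350
  t38: +0.2082
  t39: +5.5928
  t40: +0.1925
  t41: +4.0842
  t42: +3.5277
  t43: +0.6134
  t44: +3.7822
  t45: +0.3558
  t46: +0.7465
  t47: +2.8394
  t48: +1.5459
  t49: -0.0477
  t50: +0.4207
  t51: +0.0421
  t52: +0.2851
  t53: +3.6799
  t54: +2.7015
  t55: +1.2088
Σ = +103.1806 → |volume| = 103.18

Directed edges: 165 total; 9 unmatched, e.g. (0.41,-4.61,0.1)→(1.85,-3.46,0.24) → open.


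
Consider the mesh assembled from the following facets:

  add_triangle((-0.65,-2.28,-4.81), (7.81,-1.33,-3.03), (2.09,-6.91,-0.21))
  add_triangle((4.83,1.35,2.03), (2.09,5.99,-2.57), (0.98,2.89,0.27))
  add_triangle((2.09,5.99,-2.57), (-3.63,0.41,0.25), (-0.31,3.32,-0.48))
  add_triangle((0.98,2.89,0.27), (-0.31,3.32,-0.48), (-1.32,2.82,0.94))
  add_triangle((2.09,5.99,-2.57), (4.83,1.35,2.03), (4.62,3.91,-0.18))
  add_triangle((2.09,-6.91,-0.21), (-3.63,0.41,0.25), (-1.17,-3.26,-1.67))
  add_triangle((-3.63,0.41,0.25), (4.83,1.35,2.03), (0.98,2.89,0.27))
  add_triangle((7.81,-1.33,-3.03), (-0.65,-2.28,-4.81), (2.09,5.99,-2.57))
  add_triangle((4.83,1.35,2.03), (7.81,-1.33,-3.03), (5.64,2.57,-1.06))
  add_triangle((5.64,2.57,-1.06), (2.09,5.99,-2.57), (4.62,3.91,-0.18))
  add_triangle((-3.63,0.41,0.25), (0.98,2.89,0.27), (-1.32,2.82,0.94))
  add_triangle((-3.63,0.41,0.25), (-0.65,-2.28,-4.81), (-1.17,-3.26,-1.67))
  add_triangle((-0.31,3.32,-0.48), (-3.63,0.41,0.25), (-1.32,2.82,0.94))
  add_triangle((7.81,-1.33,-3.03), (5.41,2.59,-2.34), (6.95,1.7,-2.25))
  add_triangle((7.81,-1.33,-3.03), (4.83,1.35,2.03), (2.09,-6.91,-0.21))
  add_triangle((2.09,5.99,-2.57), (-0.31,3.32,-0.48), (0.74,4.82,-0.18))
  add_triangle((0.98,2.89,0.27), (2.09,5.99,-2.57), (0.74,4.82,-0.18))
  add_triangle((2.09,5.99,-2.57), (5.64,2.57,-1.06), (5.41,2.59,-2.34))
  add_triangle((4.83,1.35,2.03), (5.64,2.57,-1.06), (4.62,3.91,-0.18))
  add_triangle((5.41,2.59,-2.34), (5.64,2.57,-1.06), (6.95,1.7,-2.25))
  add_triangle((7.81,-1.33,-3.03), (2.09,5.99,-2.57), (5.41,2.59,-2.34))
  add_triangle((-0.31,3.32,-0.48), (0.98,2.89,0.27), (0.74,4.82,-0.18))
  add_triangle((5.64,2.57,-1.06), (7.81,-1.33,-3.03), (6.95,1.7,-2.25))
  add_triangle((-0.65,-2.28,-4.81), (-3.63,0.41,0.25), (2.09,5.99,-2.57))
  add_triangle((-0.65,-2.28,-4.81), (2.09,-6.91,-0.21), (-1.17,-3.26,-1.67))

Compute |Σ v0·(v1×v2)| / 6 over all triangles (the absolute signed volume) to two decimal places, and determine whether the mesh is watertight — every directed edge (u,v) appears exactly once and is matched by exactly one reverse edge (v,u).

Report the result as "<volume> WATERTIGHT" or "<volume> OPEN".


Per-triangle v0·(v1×v2)/6:
  t1: +45.0564
  t2: +6.6447
  t3: +2.9331
  t4: +1.3342
  t5: +1.9638
  t6: +6.9328
  t7: +3.9021
  t8: +47.2892
  t9: +14.7500
  t10: +6.9530
  t11: -0.9961
  t12: +7.4707
  t13: +2.4976
  t14: +2.9451
  t15: +35.0039
  t16: +1.8798
  t17: +1.3662
  t18: +6.0106
  t19: +5.5345
  t20: +1.9353
  t21: +6.0486
  t22: +0.0955
  t23: +2.1831
  t24: +21.7410
  t25: +9.3477
Σ = +240.8227 → |volume| = 240.82

Directed edges: 75 total; 3 unmatched, e.g. (2.09,-6.91,-0.21)→(-3.63,0.41,0.25) → open.

240.82 OPEN


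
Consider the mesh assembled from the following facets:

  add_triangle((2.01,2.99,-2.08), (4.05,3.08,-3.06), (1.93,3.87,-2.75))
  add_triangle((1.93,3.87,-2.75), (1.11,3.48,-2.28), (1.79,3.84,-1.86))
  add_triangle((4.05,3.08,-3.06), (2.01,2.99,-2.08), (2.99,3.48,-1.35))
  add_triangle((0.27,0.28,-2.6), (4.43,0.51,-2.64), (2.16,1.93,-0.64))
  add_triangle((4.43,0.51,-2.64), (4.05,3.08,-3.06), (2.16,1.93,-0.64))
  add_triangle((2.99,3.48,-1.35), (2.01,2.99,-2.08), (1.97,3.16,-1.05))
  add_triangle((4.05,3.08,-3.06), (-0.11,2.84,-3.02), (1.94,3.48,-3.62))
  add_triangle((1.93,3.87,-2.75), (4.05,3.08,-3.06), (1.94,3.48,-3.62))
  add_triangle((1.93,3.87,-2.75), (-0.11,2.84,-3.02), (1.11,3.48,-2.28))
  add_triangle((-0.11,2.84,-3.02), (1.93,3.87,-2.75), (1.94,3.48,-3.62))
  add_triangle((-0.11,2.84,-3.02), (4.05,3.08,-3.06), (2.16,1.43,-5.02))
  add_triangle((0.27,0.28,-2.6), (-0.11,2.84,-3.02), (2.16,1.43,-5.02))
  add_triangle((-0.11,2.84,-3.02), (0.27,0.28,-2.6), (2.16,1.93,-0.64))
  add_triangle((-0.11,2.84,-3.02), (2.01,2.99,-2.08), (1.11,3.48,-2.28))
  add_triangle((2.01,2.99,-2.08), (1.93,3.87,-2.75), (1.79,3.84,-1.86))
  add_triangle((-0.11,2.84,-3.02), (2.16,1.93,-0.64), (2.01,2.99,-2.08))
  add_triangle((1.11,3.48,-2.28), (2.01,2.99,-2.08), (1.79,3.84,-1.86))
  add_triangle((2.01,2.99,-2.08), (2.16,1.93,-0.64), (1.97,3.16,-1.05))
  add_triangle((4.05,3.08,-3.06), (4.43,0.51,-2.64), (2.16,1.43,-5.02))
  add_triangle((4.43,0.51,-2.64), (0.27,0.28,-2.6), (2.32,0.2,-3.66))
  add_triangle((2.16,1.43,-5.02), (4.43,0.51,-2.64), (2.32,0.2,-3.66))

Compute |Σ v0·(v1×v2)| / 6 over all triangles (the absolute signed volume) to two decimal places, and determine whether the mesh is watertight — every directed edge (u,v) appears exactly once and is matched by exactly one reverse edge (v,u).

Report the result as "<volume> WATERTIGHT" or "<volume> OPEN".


18.47 OPEN

Per-triangle v0·(v1×v2)/6:
  t1: +0.3641
  t2: +0.3349
  t3: +1.3538
  t4: -3.1468
  t5: +2.0515
  t6: +0.4546
  t7: -0.0524
  t8: +1.7452
  t9: +0.5941
  t10: +1.2615
  t11: +7.1316
  t12: +1.9490
  t13: -2.6230
  t14: -0.7816
  t15: +0.2943
  t16: +0.2581
  t17: -0.4415
  t18: -0.5476
  t19: +6.6397
  t20: -0.5394
  t21: +2.1713
Σ = +18.4714 → |volume| = 18.47

Directed edges: 63 total; 7 unmatched, e.g. (2.99,3.48,-1.35)→(4.05,3.08,-3.06) → open.


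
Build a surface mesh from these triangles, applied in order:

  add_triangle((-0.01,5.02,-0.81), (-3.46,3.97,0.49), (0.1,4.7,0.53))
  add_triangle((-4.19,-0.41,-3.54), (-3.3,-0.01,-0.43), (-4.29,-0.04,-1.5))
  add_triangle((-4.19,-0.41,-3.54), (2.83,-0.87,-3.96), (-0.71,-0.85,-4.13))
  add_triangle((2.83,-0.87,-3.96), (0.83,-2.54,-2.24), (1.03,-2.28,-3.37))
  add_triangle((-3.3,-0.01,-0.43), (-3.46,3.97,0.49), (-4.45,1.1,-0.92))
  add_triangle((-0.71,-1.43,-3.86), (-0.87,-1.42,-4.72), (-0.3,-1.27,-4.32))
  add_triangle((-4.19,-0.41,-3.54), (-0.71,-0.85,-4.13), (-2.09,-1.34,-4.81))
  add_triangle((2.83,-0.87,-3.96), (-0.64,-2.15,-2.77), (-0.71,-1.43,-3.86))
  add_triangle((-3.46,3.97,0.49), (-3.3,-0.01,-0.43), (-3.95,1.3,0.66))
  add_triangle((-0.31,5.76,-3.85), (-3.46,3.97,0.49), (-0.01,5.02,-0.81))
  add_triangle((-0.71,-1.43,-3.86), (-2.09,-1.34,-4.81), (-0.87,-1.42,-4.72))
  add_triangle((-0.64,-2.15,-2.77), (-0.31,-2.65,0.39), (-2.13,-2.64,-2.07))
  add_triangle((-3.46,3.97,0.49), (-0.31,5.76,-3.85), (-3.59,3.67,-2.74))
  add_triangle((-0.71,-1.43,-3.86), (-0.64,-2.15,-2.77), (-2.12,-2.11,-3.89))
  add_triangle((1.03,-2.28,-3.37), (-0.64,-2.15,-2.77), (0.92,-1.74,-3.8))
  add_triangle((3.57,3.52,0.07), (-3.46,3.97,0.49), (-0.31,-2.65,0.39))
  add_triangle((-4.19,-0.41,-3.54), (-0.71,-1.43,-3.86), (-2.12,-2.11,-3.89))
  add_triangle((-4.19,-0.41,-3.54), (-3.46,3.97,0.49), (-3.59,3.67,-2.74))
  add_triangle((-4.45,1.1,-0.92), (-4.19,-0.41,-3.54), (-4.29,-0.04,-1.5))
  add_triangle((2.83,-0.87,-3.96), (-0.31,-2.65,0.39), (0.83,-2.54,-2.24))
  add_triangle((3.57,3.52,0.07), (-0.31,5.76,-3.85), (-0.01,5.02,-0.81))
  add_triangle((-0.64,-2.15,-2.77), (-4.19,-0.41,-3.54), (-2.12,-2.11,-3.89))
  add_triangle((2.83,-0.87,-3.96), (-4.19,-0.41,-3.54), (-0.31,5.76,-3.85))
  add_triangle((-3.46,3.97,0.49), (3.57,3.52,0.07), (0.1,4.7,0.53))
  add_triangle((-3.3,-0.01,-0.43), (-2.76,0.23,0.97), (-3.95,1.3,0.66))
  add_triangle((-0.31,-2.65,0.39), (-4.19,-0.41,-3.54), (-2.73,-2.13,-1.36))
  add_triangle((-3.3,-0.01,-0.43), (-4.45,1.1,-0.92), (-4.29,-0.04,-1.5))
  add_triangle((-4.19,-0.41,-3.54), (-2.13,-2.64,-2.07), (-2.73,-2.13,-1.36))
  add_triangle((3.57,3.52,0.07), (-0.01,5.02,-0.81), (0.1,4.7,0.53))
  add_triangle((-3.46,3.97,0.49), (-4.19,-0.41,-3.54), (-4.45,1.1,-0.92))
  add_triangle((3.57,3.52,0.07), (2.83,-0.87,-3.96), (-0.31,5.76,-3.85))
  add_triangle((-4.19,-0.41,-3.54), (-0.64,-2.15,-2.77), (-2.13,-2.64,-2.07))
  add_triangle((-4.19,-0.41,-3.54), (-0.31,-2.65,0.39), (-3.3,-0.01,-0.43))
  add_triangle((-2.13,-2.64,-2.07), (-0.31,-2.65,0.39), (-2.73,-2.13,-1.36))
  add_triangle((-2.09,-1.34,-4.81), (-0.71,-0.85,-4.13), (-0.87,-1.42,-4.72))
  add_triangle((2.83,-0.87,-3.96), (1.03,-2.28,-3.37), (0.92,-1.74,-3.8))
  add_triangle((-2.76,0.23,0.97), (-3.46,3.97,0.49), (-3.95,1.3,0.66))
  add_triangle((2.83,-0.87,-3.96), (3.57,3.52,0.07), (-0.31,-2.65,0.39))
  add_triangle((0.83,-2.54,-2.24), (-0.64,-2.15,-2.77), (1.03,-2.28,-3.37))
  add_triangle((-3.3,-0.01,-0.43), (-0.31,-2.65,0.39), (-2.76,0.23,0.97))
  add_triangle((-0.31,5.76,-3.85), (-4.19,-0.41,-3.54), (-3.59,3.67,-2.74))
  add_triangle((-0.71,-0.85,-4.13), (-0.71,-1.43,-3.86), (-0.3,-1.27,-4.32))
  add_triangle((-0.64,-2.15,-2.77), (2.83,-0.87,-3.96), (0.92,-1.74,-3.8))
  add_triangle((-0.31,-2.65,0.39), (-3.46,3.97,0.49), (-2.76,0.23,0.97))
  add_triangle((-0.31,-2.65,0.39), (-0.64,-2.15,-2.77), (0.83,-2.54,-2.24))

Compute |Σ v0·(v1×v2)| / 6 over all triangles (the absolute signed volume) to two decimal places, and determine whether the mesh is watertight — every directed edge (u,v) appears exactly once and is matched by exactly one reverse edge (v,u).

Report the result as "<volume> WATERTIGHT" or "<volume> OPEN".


156.60 OPEN

Per-triangle v0·(v1×v2)/6:
  t1: +3.8246
  t2: +0.1612
  t3: +0.6343
  t4: +1.0797
  t5: +1.3209
  t6: +0.1049
  t7: +1.1399
  t8: +2.5225
  t9: +1.8928
  t10: +8.7178
  t11: +0.2543
  t12: +2.0607
  t13: +11.1322
  t14: +0.9593
  t15: +0.7312
  t16: +2.5177
  t17: +2.3373
  t18: +8.7033
  t19: +1.5249
  t20: +1.3494
  t21: +8.5813
  t22: +0.0976
  t23: +28.5545
  t24: -0.7919
  t25: +0.8054
  t26: -0.8834
  t27: +0.5813
  t28: +1.9590
  t29: +3.7974
  t30: +4.8842
  t31: +22.8639
  t32: +3.3912
  t33: +4.4563
  t34: +1.3478
  t35: +0.3759
  t36: +1.0012
  t37: +0.9091
  t38: +6.4638
  t39: +0.8780
  t40: +1.9937
  t41: +11.2612
  t42: -0.2058
  t43: -0.2619
  t44: -0.4177
  t45: +1.9850
Σ = +156.5960 → |volume| = 156.60

Directed edges: 135 total; 9 unmatched, e.g. (2.83,-0.87,-3.96)→(-0.71,-0.85,-4.13) → open.


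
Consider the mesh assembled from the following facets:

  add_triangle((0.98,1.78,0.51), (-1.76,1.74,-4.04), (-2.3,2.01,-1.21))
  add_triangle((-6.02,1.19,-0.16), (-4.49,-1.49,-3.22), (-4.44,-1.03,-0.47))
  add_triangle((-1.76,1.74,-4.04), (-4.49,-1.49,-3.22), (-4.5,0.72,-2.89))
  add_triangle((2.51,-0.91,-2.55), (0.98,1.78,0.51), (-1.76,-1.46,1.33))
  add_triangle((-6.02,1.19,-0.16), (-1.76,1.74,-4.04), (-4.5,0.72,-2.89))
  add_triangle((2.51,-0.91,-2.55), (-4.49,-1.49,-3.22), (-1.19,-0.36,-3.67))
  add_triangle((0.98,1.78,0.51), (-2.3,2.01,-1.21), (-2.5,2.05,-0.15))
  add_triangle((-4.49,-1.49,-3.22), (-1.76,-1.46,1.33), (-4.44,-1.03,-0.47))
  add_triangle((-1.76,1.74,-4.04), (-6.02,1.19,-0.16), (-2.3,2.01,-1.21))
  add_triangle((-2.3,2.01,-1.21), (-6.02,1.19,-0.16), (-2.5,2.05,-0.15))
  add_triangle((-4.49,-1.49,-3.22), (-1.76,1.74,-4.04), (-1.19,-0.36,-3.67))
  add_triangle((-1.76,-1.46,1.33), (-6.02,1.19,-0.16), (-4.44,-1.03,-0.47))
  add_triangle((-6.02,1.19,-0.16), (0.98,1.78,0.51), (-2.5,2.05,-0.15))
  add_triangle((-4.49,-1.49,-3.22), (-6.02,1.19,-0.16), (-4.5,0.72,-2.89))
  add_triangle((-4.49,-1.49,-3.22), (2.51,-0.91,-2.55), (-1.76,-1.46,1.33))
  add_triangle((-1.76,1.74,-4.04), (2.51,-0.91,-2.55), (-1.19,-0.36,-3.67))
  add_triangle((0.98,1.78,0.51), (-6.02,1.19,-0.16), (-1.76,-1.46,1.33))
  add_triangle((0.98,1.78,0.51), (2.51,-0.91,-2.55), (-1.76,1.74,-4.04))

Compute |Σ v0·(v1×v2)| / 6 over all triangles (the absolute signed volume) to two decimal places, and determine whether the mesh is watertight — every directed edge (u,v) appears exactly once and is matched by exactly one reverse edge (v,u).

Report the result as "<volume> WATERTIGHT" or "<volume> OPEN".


Per-triangle v0·(v1×v2)/6:
  t1: +3.1468
  t2: +5.0951
  t3: +5.1873
  t4: +0.9123
  t5: +4.5488
  t6: +3.7873
  t7: +1.1773
  t8: +2.6392
  t9: +4.6269
  t10: +1.6630
  t11: +4.8260
  t12: +3.2737
  t13: +0.9209
  t14: +6.0813
  t15: +6.2324
  t16: +4.1786
  t17: +3.6043
  t18: +5.9000
Σ = +67.8013 → |volume| = 67.80

Directed edges: 54 total, each appears once with its reverse present → watertight.

67.80 WATERTIGHT


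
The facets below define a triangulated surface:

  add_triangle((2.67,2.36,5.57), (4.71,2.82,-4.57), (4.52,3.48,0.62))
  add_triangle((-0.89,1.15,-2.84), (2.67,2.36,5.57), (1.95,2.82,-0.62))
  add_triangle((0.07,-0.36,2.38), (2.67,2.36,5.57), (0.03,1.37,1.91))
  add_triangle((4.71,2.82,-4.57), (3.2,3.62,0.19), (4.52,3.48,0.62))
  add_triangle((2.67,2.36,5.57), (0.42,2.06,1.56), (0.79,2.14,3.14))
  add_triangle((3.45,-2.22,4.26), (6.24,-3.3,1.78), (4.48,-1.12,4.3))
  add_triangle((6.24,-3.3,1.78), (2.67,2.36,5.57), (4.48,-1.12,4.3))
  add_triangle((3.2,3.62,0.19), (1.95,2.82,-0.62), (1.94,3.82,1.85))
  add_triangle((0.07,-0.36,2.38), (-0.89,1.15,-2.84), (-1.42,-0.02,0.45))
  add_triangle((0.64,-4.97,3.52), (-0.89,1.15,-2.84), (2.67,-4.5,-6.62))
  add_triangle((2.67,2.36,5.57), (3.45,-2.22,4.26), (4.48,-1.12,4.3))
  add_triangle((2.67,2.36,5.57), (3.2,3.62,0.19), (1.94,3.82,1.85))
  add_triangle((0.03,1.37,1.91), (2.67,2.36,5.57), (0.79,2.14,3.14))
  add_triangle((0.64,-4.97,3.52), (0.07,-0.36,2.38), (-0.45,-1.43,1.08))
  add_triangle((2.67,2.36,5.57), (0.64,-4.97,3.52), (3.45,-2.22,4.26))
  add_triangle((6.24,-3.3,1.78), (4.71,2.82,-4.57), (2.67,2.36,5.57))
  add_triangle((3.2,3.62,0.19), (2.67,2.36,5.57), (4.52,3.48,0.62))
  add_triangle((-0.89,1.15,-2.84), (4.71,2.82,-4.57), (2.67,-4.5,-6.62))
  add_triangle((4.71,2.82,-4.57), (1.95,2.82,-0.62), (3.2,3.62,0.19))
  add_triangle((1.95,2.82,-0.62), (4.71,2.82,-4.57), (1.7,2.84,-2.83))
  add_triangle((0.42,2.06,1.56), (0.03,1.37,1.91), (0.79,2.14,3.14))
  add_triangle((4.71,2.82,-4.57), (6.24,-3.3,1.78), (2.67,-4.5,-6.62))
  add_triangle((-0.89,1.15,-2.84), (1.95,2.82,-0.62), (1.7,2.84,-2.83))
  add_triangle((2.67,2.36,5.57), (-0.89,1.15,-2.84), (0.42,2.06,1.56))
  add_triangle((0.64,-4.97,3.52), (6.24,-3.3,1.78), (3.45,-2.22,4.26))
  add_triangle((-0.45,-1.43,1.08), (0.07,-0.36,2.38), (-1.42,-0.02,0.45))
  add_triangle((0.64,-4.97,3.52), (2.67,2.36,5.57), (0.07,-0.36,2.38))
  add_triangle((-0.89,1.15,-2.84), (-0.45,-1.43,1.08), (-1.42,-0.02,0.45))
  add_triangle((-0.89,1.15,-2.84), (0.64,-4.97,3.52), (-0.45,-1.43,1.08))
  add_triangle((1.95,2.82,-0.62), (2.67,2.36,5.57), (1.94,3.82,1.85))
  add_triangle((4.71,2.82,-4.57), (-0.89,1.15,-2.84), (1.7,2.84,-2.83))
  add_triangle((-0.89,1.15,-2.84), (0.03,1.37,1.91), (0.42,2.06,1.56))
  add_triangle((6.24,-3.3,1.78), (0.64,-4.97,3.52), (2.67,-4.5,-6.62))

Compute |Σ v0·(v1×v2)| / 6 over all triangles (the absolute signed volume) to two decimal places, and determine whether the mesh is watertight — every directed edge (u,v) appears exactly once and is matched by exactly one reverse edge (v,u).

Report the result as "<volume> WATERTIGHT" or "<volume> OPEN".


274.64 OPEN

Per-triangle v0·(v1×v2)/6:
  t1: +1.9649
  t2: +3.5604
  t3: +1.6824
  t4: +4.6947
  t5: +0.6825
  t6: +5.4990
  t7: +5.6082
  t8: +1.2060
  t9: +0.3942
  t10: +9.5344
  t11: +5.1926
  t12: +5.3021
  t13: +0.2933
  t14: +1.1176
  t15: +12.3587
  t16: +49.7563
  t17: +4.5899
  t18: +23.0533
  t19: +2.5725
  t20: +3.3509
  t21: +0.2360
  t22: +59.7624
  t23: +1.4261
  t24: +1.3283
  t25: +14.4065
  t26: +0.7293
  t27: +5.0930
  t28: +0.7940
  t29: +1.1053
  t30: -3.3199
  t31: +3.7380
  t32: +0.6545
  t33: +46.2740
Σ = +274.6414 → |volume| = 274.64

Directed edges: 99 total; 3 unmatched, e.g. (0.03,1.37,1.91)→(0.07,-0.36,2.38) → open.
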